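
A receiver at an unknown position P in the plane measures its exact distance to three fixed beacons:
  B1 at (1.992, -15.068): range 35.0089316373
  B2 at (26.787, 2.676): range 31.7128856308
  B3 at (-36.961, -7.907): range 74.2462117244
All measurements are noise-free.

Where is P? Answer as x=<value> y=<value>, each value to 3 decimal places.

eq1: (x − 1.992)² + (y + 15.068)² = 35.0089316373²
eq2: (x − 26.787)² + (y − 2.676)² = 31.7128856308²
eq3: (x + 36.961)² + (y + 7.907)² = 74.2462117244²
eq2−eq1, eq2−eq3 (x²,y² cancel):
  -49.590·x − 35.488·y = -713.609836
  -127.496·x − 21.166·y = -3802.861015
det = -49.590·-21.166 − -35.488·-127.496 = -3474.956108
x = (-713.609836·-21.166 − -35.488·-3802.861015) / -3474.956108 = 34.490124
y = (-49.590·-3802.861015 − -713.609836·-127.496) / -3474.956108 = -28.087111

x=34.490 y=-28.087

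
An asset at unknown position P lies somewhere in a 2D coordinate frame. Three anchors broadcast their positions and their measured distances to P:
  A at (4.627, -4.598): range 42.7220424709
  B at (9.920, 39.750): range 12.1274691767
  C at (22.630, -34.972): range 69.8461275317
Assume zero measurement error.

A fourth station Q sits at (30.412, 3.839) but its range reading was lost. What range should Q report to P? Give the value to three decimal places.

eq1: (x − 4.627)² + (y + 4.598)² = 42.7220424709²
eq2: (x − 9.920)² + (y − 39.750)² = 12.1274691767²
eq3: (x − 22.630)² + (y + 34.972)² = 69.8461275317²
eq1−eq3, eq1−eq2 (x²,y² cancel):
  36.006·x − 60.748·y = -1360.701667
  10.586·x + 88.696·y = 3314.015571
det = 36.006·88.696 − -60.748·10.586 = 3836.666504
x = (-1360.701667·88.696 − -60.748·3314.015571) / 3836.666504 = 21.015906
y = (36.006·3314.015571 − -1360.701667·10.586) / 3836.666504 = 34.855475
|P − Q| = √((21.015906 − 30.412)² + (34.855475 − 3.839)²) = 32.408460

32.408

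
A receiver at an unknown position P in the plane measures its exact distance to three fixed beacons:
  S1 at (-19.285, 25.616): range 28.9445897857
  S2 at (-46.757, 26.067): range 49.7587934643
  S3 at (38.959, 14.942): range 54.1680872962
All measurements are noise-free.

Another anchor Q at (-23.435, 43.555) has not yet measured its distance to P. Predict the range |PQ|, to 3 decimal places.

21.434

eq1: (x + 19.285)² + (y − 25.616)² = 28.9445897857²
eq2: (x + 46.757)² + (y − 26.067)² = 49.7587934643²
eq3: (x − 38.959)² + (y − 14.942)² = 54.1680872962²
eq1−eq3, eq1−eq2 (x²,y² cancel):
  116.488·x − 21.348·y = -1383.416039
  -54.944·x + 0.902·y = 199.466608
det = 116.488·0.902 − -21.348·-54.944 = -1067.872336
x = (-1383.416039·0.902 − -21.348·199.466608) / -1067.872336 = -2.819037
y = (116.488·199.466608 − -1383.416039·-54.944) / -1067.872336 = 49.420650
|P − Q| = √((-2.819037 − -23.435)² + (49.420650 − 43.555)²) = 21.434173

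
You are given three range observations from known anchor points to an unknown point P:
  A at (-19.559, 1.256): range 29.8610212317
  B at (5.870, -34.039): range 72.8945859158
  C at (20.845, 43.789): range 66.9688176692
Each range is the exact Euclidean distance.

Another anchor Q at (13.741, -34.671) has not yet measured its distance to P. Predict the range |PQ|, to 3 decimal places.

78.741

eq1: (x + 19.559)² + (y − 1.256)² = 29.8610212317²
eq2: (x − 5.870)² + (y + 34.039)² = 72.8945859158²
eq3: (x − 20.845)² + (y − 43.789)² = 66.9688176692²
eq3−eq2, eq3−eq1 (x²,y² cancel):
  -29.950·x − 155.656·y = -1987.678241
  -80.808·x − 85.066·y = 1625.283422
det = -29.950·-85.066 − -155.656·-80.808 = -10030.523348
x = (-1987.678241·-85.066 − -155.656·1625.283422) / -10030.523348 = -42.078458
y = (-29.950·1625.283422 − -1987.678241·-80.808) / -10030.523348 = 20.866064
|P − Q| = √((-42.078458 − 13.741)² + (20.866064 − -34.671)²) = 78.741205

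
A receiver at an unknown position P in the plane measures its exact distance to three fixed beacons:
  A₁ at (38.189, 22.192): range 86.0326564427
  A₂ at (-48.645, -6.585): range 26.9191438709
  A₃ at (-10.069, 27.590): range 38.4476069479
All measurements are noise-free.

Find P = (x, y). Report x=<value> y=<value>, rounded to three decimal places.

eq1: (x − 38.189)² + (y − 22.192)² = 86.0326564427²
eq2: (x + 48.645)² + (y + 6.585)² = 26.9191438709²
eq3: (x + 10.069)² + (y − 27.590)² = 38.4476069479²
eq3−eq1, eq3−eq2 (x²,y² cancel):
  96.516·x − 10.796·y = -4835.107771
  -77.152·x − 68.350·y = 2300.683562
det = 96.516·-68.350 − -10.796·-77.152 = -7429.801592
x = (-4835.107771·-68.350 − -10.796·2300.683562) / -7429.801592 = -47.823322
y = (96.516·2300.683562 − -4835.107771·-77.152) / -7429.801592 = 20.321601

x=-47.823 y=20.322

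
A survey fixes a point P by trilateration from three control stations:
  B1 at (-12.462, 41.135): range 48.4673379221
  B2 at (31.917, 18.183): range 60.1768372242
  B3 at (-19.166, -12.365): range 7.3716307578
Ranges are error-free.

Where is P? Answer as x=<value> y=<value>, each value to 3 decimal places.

eq1: (x + 12.462)² + (y − 41.135)² = 48.4673379221²
eq2: (x − 31.917)² + (y − 18.183)² = 60.1768372242²
eq3: (x + 19.166)² + (y + 12.365)² = 7.3716307578²
eq1−eq3, eq1−eq2 (x²,y² cancel):
  -13.408·x − 107.000·y = 967.581017
  88.758·x − 45.904·y = -1770.242184
det = -13.408·-45.904 − -107.000·88.758 = 10112.586832
x = (967.581017·-45.904 − -107.000·-1770.242184) / 10112.586832 = -23.122843
y = (-13.408·-1770.242184 − 967.581017·88.758) / 10112.586832 = -6.145327

x=-23.123 y=-6.145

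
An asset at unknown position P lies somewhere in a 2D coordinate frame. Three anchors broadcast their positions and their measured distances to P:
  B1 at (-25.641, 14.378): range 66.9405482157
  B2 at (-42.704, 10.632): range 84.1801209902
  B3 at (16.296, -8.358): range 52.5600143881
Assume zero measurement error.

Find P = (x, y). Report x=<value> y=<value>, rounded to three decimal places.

x=36.058 y=40.346

eq1: (x + 25.641)² + (y − 14.378)² = 66.9405482157²
eq2: (x + 42.704)² + (y − 10.632)² = 84.1801209902²
eq3: (x − 16.296)² + (y + 8.358)² = 52.5600143881²
eq3−eq2, eq3−eq1 (x²,y² cancel):
  -118.000·x + 37.980·y = -2722.482397
  -83.874·x + 45.472·y = -1189.709898
det = -118.000·45.472 − 37.980·-83.874 = -2180.161480
x = (-2722.482397·45.472 − 37.980·-1189.709898) / -2180.161480 = 36.057667
y = (-118.000·-1189.709898 − -2722.482397·-83.874) / -2180.161480 = 40.345507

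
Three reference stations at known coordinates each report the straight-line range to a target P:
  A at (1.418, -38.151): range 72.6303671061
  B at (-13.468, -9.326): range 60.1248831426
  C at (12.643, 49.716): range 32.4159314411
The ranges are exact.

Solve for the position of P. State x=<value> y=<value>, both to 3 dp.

x=35.004 y=26.247

eq1: (x − 1.418)² + (y + 38.151)² = 72.6303671061²
eq2: (x + 13.468)² + (y + 9.326)² = 60.1248831426²
eq3: (x − 12.643)² + (y − 49.716)² = 32.4159314411²
eq1−eq3, eq1−eq2 (x²,y² cancel):
  22.450·x + 175.734·y = 5398.394195
  -29.772·x + 57.650·y = 471.020428
det = 22.450·57.650 − 175.734·-29.772 = 6526.195148
x = (5398.394195·57.650 − 175.734·471.020428) / 6526.195148 = 35.004029
y = (22.450·471.020428 − 5398.394195·-29.772) / 6526.195148 = 26.247361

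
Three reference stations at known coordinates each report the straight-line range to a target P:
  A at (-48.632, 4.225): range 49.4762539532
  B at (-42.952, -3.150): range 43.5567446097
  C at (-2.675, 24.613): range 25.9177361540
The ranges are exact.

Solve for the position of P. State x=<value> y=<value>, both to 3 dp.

eq1: (x + 48.632)² + (y − 4.225)² = 49.4762539532²
eq2: (x + 42.952)² + (y + 3.150)² = 43.5567446097²
eq3: (x + 2.675)² + (y − 24.613)² = 25.9177361540²
eq1−eq3, eq1−eq2 (x²,y² cancel):
  91.914·x + 40.776·y = 6.204003
  11.360·x − 14.750·y = 22.584459
det = 91.914·-14.750 − 40.776·11.360 = -1818.946860
x = (6.204003·-14.750 − 40.776·22.584459) / -1818.946860 = 0.556593
y = (91.914·22.584459 − 6.204003·11.360) / -1818.946860 = -1.102479

x=0.557 y=-1.102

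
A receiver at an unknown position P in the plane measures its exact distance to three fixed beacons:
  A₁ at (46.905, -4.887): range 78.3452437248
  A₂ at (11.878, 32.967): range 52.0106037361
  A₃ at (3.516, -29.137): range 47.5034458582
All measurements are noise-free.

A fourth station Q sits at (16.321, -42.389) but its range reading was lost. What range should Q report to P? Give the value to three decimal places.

eq1: (x − 46.905)² + (y + 4.887)² = 78.3452437248²
eq2: (x − 11.878)² + (y − 32.967)² = 52.0106037361²
eq3: (x − 3.516)² + (y + 29.137)² = 47.5034458582²
eq3−eq1, eq3−eq2 (x²,y² cancel):
  86.778·x + 48.500·y = -2518.765077
  16.724·x + 124.208·y = -81.942585
det = 86.778·124.208 − 48.500·16.724 = 9967.407824
x = (-2518.765077·124.208 − 48.500·-81.942585) / 9967.407824 = -30.988654
y = (86.778·-81.942585 − -2518.765077·16.724) / 9967.407824 = 3.512750
|P − Q| = √((-30.988654 − 16.321)² + (3.512750 − -42.389)²) = 65.917934

65.918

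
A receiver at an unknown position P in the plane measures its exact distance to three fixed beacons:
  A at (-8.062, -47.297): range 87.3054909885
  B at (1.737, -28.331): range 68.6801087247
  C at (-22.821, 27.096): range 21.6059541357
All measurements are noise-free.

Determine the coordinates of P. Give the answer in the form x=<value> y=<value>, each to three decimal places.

x=-5.469 y=39.970

eq1: (x + 8.062)² + (y + 47.297)² = 87.3054909885²
eq2: (x − 1.737)² + (y + 28.331)² = 68.6801087247²
eq3: (x + 22.821)² + (y − 27.096)² = 21.6059541357²
eq3−eq2, eq3−eq1 (x²,y² cancel):
  49.116·x − 110.854·y = -4699.468607
  29.518·x − 148.786·y = -6108.420707
det = 49.116·-148.786 − -110.854·29.518 = -4035.584804
x = (-4699.468607·-148.786 − -110.854·-6108.420707) / -4035.584804 = -5.469410
y = (49.116·-6108.420707 − -4699.468607·29.518) / -4035.584804 = 39.969988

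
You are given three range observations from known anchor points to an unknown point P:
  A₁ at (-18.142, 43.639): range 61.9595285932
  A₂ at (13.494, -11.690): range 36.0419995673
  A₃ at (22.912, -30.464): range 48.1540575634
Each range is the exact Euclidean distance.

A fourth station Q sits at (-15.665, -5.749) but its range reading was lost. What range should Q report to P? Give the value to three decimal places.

eq1: (x + 18.142)² + (y − 43.639)² = 61.9595285932²
eq2: (x − 13.494)² + (y + 11.690)² = 36.0419995673²
eq3: (x − 22.912)² + (y + 30.464)² = 48.1540575634²
eq3−eq1, eq3−eq2 (x²,y² cancel):
  -82.108·x + 148.206·y = -739.690479
  -18.836·x + 37.548·y = -114.483377
det = -82.108·37.548 − 148.206·-18.836 = -291.382968
x = (-739.690479·37.548 − 148.206·-114.483377) / -291.382968 = 37.087874
y = (-82.108·-114.483377 − -739.690479·-18.836) / -291.382968 = 15.556190
|P − Q| = √((37.087874 − -15.665)² + (15.556190 − -5.749)²) = 56.892678

56.893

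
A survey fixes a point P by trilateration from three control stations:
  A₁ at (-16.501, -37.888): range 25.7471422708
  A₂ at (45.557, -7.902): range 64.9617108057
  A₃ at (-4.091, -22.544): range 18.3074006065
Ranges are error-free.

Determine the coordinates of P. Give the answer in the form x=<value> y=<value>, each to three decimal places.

x=-19.256 y=-12.289

eq1: (x + 16.501)² + (y + 37.888)² = 25.7471422708²
eq2: (x − 45.557)² + (y + 7.902)² = 64.9617108057²
eq3: (x + 4.091)² + (y + 22.544)² = 18.3074006065²
eq1−eq3, eq1−eq2 (x²,y² cancel):
  24.820·x + 30.688·y = -855.060910
  124.116·x + 59.972·y = -3127.010228
det = 24.820·59.972 − 30.688·124.116 = -2320.366768
x = (-855.060910·59.972 − 30.688·-3127.010228) / -2320.366768 = -19.256429
y = (24.820·-3127.010228 − -855.060910·124.116) / -2320.366768 = -12.288724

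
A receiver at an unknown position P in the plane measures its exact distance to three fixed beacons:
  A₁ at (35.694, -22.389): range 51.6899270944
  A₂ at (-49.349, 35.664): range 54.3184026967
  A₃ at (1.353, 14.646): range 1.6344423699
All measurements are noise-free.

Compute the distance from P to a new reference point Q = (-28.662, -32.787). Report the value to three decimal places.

57.540

eq1: (x − 35.694)² + (y + 22.389)² = 51.6899270944²
eq2: (x + 49.349)² + (y − 35.664)² = 54.3184026967²
eq3: (x − 1.353)² + (y − 14.646)² = 1.6344423699²
eq2−eq3, eq2−eq1 (x²,y² cancel):
  101.404·x − 42.036·y = -543.091302
  170.086·x − 116.106·y = -1653.275431
det = 101.404·-116.106 − -42.036·170.086 = -4623.877728
x = (-543.091302·-116.106 − -42.036·-1653.275431) / -4623.877728 = 1.392971
y = (101.404·-1653.275431 − -543.091302·170.086) / -4623.877728 = 16.279954
|P − Q| = √((1.392971 − -28.662)² + (16.279954 − -32.787)²) = 57.540136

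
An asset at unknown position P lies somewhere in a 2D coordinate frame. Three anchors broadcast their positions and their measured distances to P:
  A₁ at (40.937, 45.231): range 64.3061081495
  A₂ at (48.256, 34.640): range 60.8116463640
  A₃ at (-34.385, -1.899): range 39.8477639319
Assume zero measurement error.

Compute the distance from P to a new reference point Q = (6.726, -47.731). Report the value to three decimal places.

39.687

eq1: (x − 40.937)² + (y − 45.231)² = 64.3061081495²
eq2: (x − 48.256)² + (y − 34.640)² = 60.8116463640²
eq3: (x + 34.385)² + (y + 1.899)² = 39.8477639319²
eq3−eq2, eq3−eq1 (x²,y² cancel):
  165.282·x + 73.078·y = 232.424667
  150.644·x + 94.260·y = -11.684351
det = 165.282·94.260 − 73.078·150.644 = 4570.719088
x = (232.424667·94.260 − 73.078·-11.684351) / 4570.719088 = 4.980008
y = (165.282·-11.684351 − 232.424667·150.644) / 4570.719088 = -8.082884
|P − Q| = √((4.980008 − 6.726)² + (-8.082884 − -47.731)²) = 39.686541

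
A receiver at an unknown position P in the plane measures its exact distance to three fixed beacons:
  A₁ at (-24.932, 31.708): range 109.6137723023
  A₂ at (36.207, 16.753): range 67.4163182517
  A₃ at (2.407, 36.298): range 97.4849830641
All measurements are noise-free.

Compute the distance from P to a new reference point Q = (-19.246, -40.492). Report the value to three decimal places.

68.536

eq1: (x + 24.932)² + (y − 31.708)² = 109.6137723023²
eq2: (x − 36.207)² + (y − 16.753)² = 67.4163182517²
eq3: (x − 2.407)² + (y − 36.298)² = 97.4849830641²
eq3−eq1, eq3−eq2 (x²,y² cancel):
  -54.678·x − 9.180·y = -2208.193720
  67.600·x − 39.090·y = 5226.633361
det = -54.678·-39.090 − -9.180·67.600 = 2757.931020
x = (-2208.193720·-39.090 − -9.180·5226.633361) / 2757.931020 = 48.695484
y = (-54.678·5226.633361 − -2208.193720·67.600) / 2757.931020 = -49.496511
|P − Q| = √((48.695484 − -19.246)² + (-49.496511 − -40.492)²) = 68.535586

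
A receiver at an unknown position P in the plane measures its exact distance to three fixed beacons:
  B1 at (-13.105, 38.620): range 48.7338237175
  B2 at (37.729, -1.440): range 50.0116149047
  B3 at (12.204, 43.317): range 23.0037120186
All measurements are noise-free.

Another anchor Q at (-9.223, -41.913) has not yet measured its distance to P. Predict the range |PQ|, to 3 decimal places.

100.461

eq1: (x + 13.105)² + (y − 38.620)² = 48.7338237175²
eq2: (x − 37.729)² + (y + 1.440)² = 50.0116149047²
eq3: (x − 12.204)² + (y − 43.317)² = 23.0037120186²
eq2−eq1, eq2−eq3 (x²,y² cancel):
  -101.668·x + 80.120·y = 363.870435
  -51.050·x + 89.514·y = 2571.739923
det = -101.668·89.514 − 80.120·-51.050 = -5010.583352
x = (363.870435·89.514 − 80.120·2571.739923) / -5010.583352 = 34.621978
y = (-101.668·2571.739923 − 363.870435·-51.050) / -5010.583352 = 48.475008
|P − Q| = √((34.621978 − -9.223)² + (48.475008 − -41.913)²) = 100.460809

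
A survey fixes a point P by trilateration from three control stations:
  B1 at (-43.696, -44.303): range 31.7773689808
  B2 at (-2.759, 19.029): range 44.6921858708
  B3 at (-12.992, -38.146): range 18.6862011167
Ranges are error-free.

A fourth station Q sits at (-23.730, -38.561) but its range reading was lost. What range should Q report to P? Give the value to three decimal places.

eq1: (x + 43.696)² + (y + 44.303)² = 31.7773689808²
eq2: (x + 2.759)² + (y − 19.029)² = 44.6921858708²
eq3: (x + 12.992)² + (y + 38.146)² = 18.6862011167²
eq2−eq1, eq2−eq3 (x²,y² cancel):
  -81.874·x − 126.664·y = 4489.971602
  -20.466·x − 114.350·y = 2902.411824
det = -81.874·-114.350 − -126.664·-20.466 = 6769.986476
x = (4489.971602·-114.350 − -126.664·2902.411824) / 6769.986476 = -21.535813
y = (-81.874·2902.411824 − 4489.971602·-20.466) / 6769.986476 = -21.527415
|P − Q| = √((-21.535813 − -23.730)² + (-21.527415 − -38.561)²) = 17.174326

17.174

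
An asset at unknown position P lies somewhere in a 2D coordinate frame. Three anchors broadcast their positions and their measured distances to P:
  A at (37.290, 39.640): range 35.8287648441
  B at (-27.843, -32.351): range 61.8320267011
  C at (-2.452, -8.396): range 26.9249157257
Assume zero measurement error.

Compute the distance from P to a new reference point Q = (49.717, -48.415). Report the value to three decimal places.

66.737

eq1: (x − 37.290)² + (y − 39.640)² = 35.8287648441²
eq2: (x + 27.843)² + (y + 32.351)² = 61.8320267011²
eq3: (x + 2.452)² + (y + 8.396)² = 26.9249157257²
eq1−eq3, eq1−eq2 (x²,y² cancel):
  -79.484·x − 96.072·y = -2326.619277
  -130.266·x − 143.982·y = -3679.552986
det = -79.484·-143.982 − -96.072·-130.266 = -1070.649864
x = (-2326.619277·-143.982 − -96.072·-3679.552986) / -1070.649864 = 17.289236
y = (-79.484·-3679.552986 − -2326.619277·-130.266) / -1070.649864 = 9.913416
|P − Q| = √((17.289236 − 49.717)² + (9.913416 − -48.415)²) = 66.736527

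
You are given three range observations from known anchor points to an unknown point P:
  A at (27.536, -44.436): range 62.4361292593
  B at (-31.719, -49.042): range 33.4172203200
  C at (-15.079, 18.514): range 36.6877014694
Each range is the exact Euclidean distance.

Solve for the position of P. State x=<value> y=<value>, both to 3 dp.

x=-27.965 y=-15.836

eq1: (x − 27.536)² + (y + 44.436)² = 62.4361292593²
eq2: (x + 31.719)² + (y + 49.042)² = 33.4172203200²
eq3: (x + 15.079)² + (y − 18.514)² = 36.6877014694²
eq1−eq3, eq1−eq2 (x²,y² cancel):
  -85.230·x + 125.900·y = 389.637843
  -118.510·x − 9.212·y = 3459.982956
det = -85.230·-9.212 − 125.900·-118.510 = 15705.547760
x = (389.637843·-9.212 − 125.900·3459.982956) / 15705.547760 = -27.964717
y = (-85.230·3459.982956 − 389.637843·-118.510) / 15705.547760 = -15.836338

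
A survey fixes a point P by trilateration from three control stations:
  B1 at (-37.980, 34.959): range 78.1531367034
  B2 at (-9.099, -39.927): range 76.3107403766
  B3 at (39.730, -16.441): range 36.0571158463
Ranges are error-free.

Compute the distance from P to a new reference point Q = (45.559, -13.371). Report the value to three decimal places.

eq1: (x + 37.980)² + (y − 34.959)² = 78.1531367034²
eq2: (x + 9.099)² + (y + 39.927)² = 76.3107403766²
eq3: (x − 39.730)² + (y + 16.441)² = 36.0571158463²
eq3−eq2, eq3−eq1 (x²,y² cancel):
  -97.658·x − 46.972·y = -4695.035745
  -155.420·x + 102.800·y = -3991.964473
det = -97.658·102.800 − -46.972·-155.420 = -17339.630640
x = (-4695.035745·102.800 − -46.972·-3991.964473) / -17339.630640 = 38.649049
y = (-97.658·-3991.964473 − -4695.035745·-155.420) / -17339.630640 = 19.599909
|P − Q| = √((38.649049 − 45.559)² + (19.599909 − -13.371)²) = 33.687213

33.687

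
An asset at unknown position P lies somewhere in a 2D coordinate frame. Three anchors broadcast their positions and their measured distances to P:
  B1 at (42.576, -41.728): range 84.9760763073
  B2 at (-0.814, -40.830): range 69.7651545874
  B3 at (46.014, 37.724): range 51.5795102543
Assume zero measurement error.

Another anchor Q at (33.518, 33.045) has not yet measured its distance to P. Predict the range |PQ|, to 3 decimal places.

38.542

eq1: (x − 42.576)² + (y + 41.728)² = 84.9760763073²
eq2: (x + 0.814)² + (y + 40.830)² = 69.7651545874²
eq3: (x − 46.014)² + (y − 37.724)² = 51.5795102543²
eq3−eq2, eq3−eq1 (x²,y² cancel):
  -93.656·x − 157.108·y = -4079.367793
  -6.876·x − 158.904·y = -4546.934279
det = -93.656·-158.904 − -157.108·-6.876 = 13802.038416
x = (-4079.367793·-158.904 − -157.108·-4546.934279) / 13802.038416 = -4.791458
y = (-93.656·-4546.934279 − -4079.367793·-6.876) / 13802.038416 = 28.821681
|P − Q| = √((-4.791458 − 33.518)² + (28.821681 − 33.045)²) = 38.541549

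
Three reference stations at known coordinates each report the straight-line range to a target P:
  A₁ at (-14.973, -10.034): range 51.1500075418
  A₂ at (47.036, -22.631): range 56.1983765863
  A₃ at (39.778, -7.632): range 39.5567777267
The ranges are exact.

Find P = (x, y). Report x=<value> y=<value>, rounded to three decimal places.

eq1: (x + 14.973)² + (y + 10.034)² = 51.1500075418²
eq2: (x − 47.036)² + (y + 22.631)² = 56.1983765863²
eq3: (x − 39.778)² + (y + 7.632)² = 39.5567777267²
eq1−eq3, eq1−eq2 (x²,y² cancel):
  109.502·x + 4.804·y = 2367.249430
  124.018·x − 25.194·y = 1857.741313
det = 109.502·-25.194 − 4.804·124.018 = -3354.575860
x = (2367.249430·-25.194 − 4.804·1857.741313) / -3354.575860 = 20.439267
y = (109.502·1857.741313 − 2367.249430·124.018) / -3354.575860 = 26.875276

x=20.439 y=26.875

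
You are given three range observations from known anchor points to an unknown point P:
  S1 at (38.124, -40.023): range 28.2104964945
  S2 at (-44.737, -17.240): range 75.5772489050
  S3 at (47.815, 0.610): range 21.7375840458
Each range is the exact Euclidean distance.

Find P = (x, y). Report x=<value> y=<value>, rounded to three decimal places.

x=30.710 y=-12.804

eq1: (x − 38.124)² + (y + 40.023)² = 28.2104964945²
eq2: (x + 44.737)² + (y + 17.240)² = 75.5772489050²
eq3: (x − 47.815)² + (y − 0.610)² = 21.7375840458²
eq3−eq1, eq3−eq2 (x²,y² cancel):
  -19.382·x − 81.266·y = 445.324028
  -185.104·x − 35.700·y = -5227.427548
det = -19.382·-35.700 − -81.266·-185.104 = -14350.724264
x = (445.324028·-35.700 − -81.266·-5227.427548) / -14350.724264 = 30.709962
y = (-19.382·-5227.427548 − 445.324028·-185.104) / -14350.724264 = -12.804180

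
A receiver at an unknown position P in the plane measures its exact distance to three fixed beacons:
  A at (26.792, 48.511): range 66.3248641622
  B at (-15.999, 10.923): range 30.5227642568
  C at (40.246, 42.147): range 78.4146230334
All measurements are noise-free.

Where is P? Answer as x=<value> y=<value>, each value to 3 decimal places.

eq1: (x − 26.792)² + (y − 48.511)² = 66.3248641622²
eq2: (x + 15.999)² + (y − 10.923)² = 30.5227642568²
eq3: (x − 40.246)² + (y − 42.147)² = 78.4146230334²
eq2−eq3, eq2−eq1 (x²,y² cancel):
  112.490·x + 62.448·y = -2196.383773
  85.582·x + 75.176·y = -771.500013
det = 112.490·75.176 − 62.448·85.582 = 3112.123504
x = (-2196.383773·75.176 − 62.448·-771.500013) / 3112.123504 = -37.574574
y = (112.490·-771.500013 − -2196.383773·85.582) / 3112.123504 = 32.513131

x=-37.575 y=32.513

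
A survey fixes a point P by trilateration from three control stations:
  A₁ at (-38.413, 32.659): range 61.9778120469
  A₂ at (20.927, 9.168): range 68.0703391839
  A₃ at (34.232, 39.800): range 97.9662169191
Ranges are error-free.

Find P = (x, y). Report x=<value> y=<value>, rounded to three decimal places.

eq1: (x + 38.413)² + (y − 32.659)² = 61.9778120469²
eq2: (x − 20.927)² + (y − 9.168)² = 68.0703391839²
eq3: (x − 34.232)² + (y − 39.800)² = 97.9662169191²
eq1−eq2, eq1−eq3 (x²,y² cancel):
  118.680·x − 46.982·y = -2812.499187
  145.290·x + 14.282·y = -5542.429497
det = 118.680·14.282 − -46.982·145.290 = 8521.002540
x = (-2812.499187·14.282 − -46.982·-5542.429497) / 8521.002540 = -35.273142
y = (118.680·-5542.429497 − -2812.499187·145.290) / 8521.002540 = -29.239227

x=-35.273 y=-29.239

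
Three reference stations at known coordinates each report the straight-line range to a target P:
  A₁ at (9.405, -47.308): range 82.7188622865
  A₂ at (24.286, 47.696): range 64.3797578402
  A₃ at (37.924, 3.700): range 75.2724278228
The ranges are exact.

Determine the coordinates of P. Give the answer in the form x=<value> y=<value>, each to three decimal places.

x=-34.961 y=22.506

eq1: (x − 9.405)² + (y + 47.308)² = 82.7188622865²
eq2: (x − 24.286)² + (y − 47.696)² = 64.3797578402²
eq3: (x − 37.924)² + (y − 3.700)² = 75.2724278228²
eq3−eq1, eq3−eq2 (x²,y² cancel):
  -57.038·x − 102.016·y = -301.890675
  -27.276·x + 87.992·y = 2933.983607
det = -57.038·87.992 − -102.016·-27.276 = -7801.476112
x = (-301.890675·87.992 − -102.016·2933.983607) / -7801.476112 = -34.961244
y = (-57.038·2933.983607 − -301.890675·-27.276) / -7801.476112 = 22.506372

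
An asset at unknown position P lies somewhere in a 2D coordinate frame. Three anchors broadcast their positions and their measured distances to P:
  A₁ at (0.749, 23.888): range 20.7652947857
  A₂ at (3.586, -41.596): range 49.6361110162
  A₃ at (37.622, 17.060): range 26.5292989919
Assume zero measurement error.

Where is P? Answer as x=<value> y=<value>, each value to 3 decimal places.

x=13.019 y=7.136

eq1: (x − 0.749)² + (y − 23.888)² = 20.7652947857²
eq2: (x − 3.586)² + (y + 41.596)² = 49.6361110162²
eq3: (x − 37.622)² + (y − 17.060)² = 26.5292989919²
eq1−eq3, eq1−eq2 (x²,y² cancel):
  73.746·x − 13.656·y = 862.654702
  5.674·x − 130.968·y = -860.656982
det = 73.746·-130.968 − -13.656·5.674 = -9580.881984
x = (862.654702·-130.968 − -13.656·-860.656982) / -9580.881984 = 13.018978
y = (73.746·-860.656982 − 862.654702·5.674) / -9580.881984 = 7.135534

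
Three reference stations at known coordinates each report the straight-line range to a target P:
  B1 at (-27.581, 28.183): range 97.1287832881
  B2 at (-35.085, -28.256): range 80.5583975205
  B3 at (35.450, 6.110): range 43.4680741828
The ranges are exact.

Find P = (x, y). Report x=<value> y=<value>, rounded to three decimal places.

x=45.073 y=-36.280

eq1: (x + 27.581)² + (y − 28.183)² = 97.1287832881²
eq2: (x + 35.085)² + (y + 28.256)² = 80.5583975205²
eq3: (x − 35.450)² + (y − 6.110)² = 43.4680741828²
eq1−eq3, eq1−eq2 (x²,y² cancel):
  126.062·x − 44.146·y = 7283.568620
  -15.008·x − 112.878·y = 3418.710843
det = 126.062·-112.878 − -44.146·-15.008 = -14892.169604
x = (7283.568620·-112.878 − -44.146·3418.710843) / -14892.169604 = 45.072831
y = (126.062·3418.710843 − 7283.568620·-15.008) / -14892.169604 = -36.279558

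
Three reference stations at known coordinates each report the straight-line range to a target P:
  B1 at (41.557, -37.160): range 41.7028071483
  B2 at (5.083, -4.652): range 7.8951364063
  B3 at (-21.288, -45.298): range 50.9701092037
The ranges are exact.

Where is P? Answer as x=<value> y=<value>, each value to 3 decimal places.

eq1: (x − 41.557)² + (y + 37.160)² = 41.7028071483²
eq2: (x − 5.083)² + (y + 4.652)² = 7.8951364063²
eq3: (x + 21.288)² + (y + 45.298)² = 50.9701092037²
eq1−eq3, eq1−eq2 (x²,y² cancel):
  -125.690·x − 16.276·y = -1461.590009
  -72.948·x + 65.016·y = -1383.580911
det = -125.690·65.016 − -16.276·-72.948 = -9359.162688
x = (-1461.590009·65.016 − -16.276·-1383.580911) / -9359.162688 = 12.559446
y = (-125.690·-1383.580911 − -1461.590009·-72.948) / -9359.162688 = -7.188914

x=12.559 y=-7.189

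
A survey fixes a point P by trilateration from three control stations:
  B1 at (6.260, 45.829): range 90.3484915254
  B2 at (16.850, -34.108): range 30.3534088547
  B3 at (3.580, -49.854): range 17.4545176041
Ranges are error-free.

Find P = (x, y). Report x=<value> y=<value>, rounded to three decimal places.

eq1: (x − 6.260)² + (y − 45.829)² = 90.3484915254²
eq2: (x − 16.850)² + (y + 34.108)² = 30.3534088547²
eq3: (x − 3.580)² + (y + 49.854)² = 17.4545176041²
eq1−eq2, eq1−eq3 (x²,y² cancel):
  21.180·x − 159.874·y = 6549.313815
  -5.360·x − 191.366·y = 8216.942611
det = 21.180·-191.366 − -159.874·-5.360 = -4910.056520
x = (6549.313815·-191.366 − -159.874·8216.942611) / -4910.056520 = -12.293035
y = (21.180·8216.942611 − 6549.313815·-5.360) / -4910.056520 = -42.594045

x=-12.293 y=-42.594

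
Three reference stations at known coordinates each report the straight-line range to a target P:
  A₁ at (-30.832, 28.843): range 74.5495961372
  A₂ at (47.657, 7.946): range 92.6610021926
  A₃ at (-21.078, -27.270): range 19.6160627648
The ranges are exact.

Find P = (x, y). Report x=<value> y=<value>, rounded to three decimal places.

x=-27.931 y=-45.650

eq1: (x + 30.832)² + (y − 28.843)² = 74.5495961372²
eq2: (x − 47.657)² + (y − 7.946)² = 92.6610021926²
eq3: (x + 21.078)² + (y + 27.270)² = 19.6160627648²
eq1−eq3, eq1−eq2 (x²,y² cancel):
  19.508·x − 112.226·y = 4578.256477
  156.978·x − 41.794·y = -2476.621351
det = 19.508·-41.794 − -112.226·156.978 = 16801.695676
x = (4578.256477·-41.794 − -112.226·-2476.621351) / 16801.695676 = -27.930809
y = (19.508·-2476.621351 − 4578.256477·156.978) / 16801.695676 = -45.650123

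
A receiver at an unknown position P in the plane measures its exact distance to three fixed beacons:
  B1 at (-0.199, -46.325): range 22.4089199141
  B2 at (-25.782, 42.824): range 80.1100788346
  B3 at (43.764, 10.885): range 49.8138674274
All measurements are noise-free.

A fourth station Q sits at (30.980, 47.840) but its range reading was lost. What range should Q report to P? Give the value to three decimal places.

77.817

eq1: (x + 0.199)² + (y + 46.325)² = 22.4089199141²
eq2: (x + 25.782)² + (y − 42.824)² = 80.1100788346²
eq3: (x − 43.764)² + (y − 10.885)² = 49.8138674274²
eq3−eq2, eq3−eq1 (x²,y² cancel):
  -139.092·x + 63.878·y = -3471.367764
  -87.926·x − 114.420·y = 2091.536001
det = -139.092·-114.420 − 63.878·-87.926 = 21531.443668
x = (-3471.367764·-114.420 − 63.878·2091.536001) / 21531.443668 = 12.242131
y = (-139.092·2091.536001 − -3471.367764·-87.926) / 21531.443668 = -27.686922
|P − Q| = √((12.242131 − 30.980)² + (-27.686922 − 47.840)²) = 77.816603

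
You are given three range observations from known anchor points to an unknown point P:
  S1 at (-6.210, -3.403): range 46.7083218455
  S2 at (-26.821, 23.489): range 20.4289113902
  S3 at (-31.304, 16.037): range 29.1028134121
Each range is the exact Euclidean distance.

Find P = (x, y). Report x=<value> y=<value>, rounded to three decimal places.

eq1: (x + 6.210)² + (y + 3.403)² = 46.7083218455²
eq2: (x + 26.821)² + (y − 23.489)² = 20.4289113902²
eq3: (x + 31.304)² + (y − 16.037)² = 29.1028134121²
eq3−eq2, eq3−eq1 (x²,y² cancel):
  8.966·x + 14.904·y = 463.606705
  50.188·x − 38.880·y = -2521.674857
det = 8.966·-38.880 − 14.904·50.188 = -1096.600032
x = (463.606705·-38.880 − 14.904·-2521.674857) / -1096.600032 = -17.835138
y = (8.966·-2521.674857 − 463.606705·50.188) / -1096.600032 = 41.835518

x=-17.835 y=41.836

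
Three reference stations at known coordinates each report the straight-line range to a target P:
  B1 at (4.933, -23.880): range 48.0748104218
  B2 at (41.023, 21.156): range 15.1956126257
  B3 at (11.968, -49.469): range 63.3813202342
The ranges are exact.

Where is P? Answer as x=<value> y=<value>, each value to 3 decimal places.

eq1: (x − 4.933)² + (y + 23.880)² = 48.0748104218²
eq2: (x − 41.023)² + (y − 21.156)² = 15.1956126257²
eq3: (x − 11.968)² + (y + 49.469)² = 63.3813202342²
eq2−eq3, eq2−eq1 (x²,y² cancel):
  -58.110·x − 141.250·y = -3326.332992
  -72.180·x − 90.072·y = -3616.154730
det = -58.110·-90.072 − -141.250·-72.180 = -4961.341080
x = (-3326.332992·-90.072 − -141.250·-3616.154730) / -4961.341080 = 42.563570
y = (-58.110·-3616.154730 − -3326.332992·-72.180) / -4961.341080 = 6.038683

x=42.564 y=6.039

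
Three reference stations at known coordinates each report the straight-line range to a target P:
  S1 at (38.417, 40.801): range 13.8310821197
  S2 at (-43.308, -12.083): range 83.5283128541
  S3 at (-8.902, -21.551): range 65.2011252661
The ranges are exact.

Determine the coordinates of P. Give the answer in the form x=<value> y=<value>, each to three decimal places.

x=27.154 y=32.774

eq1: (x − 38.417)² + (y − 40.801)² = 13.8310821197²
eq2: (x + 43.308)² + (y + 12.083)² = 83.5283128541²
eq3: (x + 8.902)² + (y + 21.551)² = 65.2011252661²
eq2−eq3, eq2−eq1 (x²,y² cancel):
  68.812·x − 18.936·y = 1247.901764
  163.450·x + 105.768·y = 7904.685953
det = 68.812·105.768 − -18.936·163.450 = 10373.196816
x = (1247.901764·105.768 − -18.936·7904.685953) / 10373.196816 = 27.153751
y = (68.812·7904.685953 − 1247.901764·163.450) / 10373.196816 = 32.773668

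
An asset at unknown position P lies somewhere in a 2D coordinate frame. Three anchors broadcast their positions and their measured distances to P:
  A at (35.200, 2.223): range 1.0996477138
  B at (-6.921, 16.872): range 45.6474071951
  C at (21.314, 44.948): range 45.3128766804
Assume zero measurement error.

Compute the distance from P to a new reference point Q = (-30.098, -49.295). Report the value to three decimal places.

84.016

eq1: (x − 35.200)² + (y − 2.223)² = 1.0996477138²
eq2: (x + 6.921)² + (y − 16.872)² = 45.6474071951²
eq3: (x − 21.314)² + (y − 44.948)² = 45.3128766804²
eq3−eq2, eq3−eq1 (x²,y² cancel):
  -56.470·x − 56.152·y = -2172.473666
  27.772·x − 85.450·y = 821.419997
det = -56.470·-85.450 − -56.152·27.772 = 6384.814844
x = (-2172.473666·-85.450 − -56.152·821.419997) / 6384.814844 = 36.298978
y = (-56.470·821.419997 − -2172.473666·27.772) / 6384.814844 = 2.184613
|P − Q| = √((36.298978 − -30.098)² + (2.184613 − -49.295)²) = 84.016125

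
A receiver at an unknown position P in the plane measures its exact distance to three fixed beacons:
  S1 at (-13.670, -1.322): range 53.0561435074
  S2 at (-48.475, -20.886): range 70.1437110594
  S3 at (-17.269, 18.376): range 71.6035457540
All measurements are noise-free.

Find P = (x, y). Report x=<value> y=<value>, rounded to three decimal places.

x=17.716 y=-44.099

eq1: (x + 13.670)² + (y + 1.322)² = 53.0561435074²
eq2: (x + 48.475)² + (y + 20.886)² = 70.1437110594²
eq3: (x + 17.269)² + (y − 18.376)² = 71.6035457540²
eq2−eq3, eq2−eq1 (x²,y² cancel):
  62.412·x + 78.524·y = -2357.082447
  69.610·x + 39.128·y = -492.248200
det = 62.412·39.128 − 78.524·69.610 = -3023.998904
x = (-2357.082447·39.128 − 78.524·-492.248200) / -3023.998904 = 17.716483
y = (62.412·-492.248200 − -2357.082447·69.610) / -3023.998904 = -44.098665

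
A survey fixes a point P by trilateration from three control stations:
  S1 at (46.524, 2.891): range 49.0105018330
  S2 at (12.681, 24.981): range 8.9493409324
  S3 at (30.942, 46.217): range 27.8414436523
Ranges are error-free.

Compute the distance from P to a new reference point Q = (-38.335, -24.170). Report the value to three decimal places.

72.158

eq1: (x − 46.524)² + (y − 2.891)² = 49.0105018330²
eq2: (x − 12.681)² + (y − 24.981)² = 8.9493409324²
eq3: (x − 30.942)² + (y − 46.217)² = 27.8414436523²
eq2−eq3, eq2−eq1 (x²,y² cancel):
  36.522·x + 42.472·y = 1613.505049
  67.686·x − 44.180·y = -933.956252
det = 36.522·-44.180 − 42.472·67.686 = -4488.301752
x = (1613.505049·-44.180 − 42.472·-933.956252) / -4488.301752 = 7.044460
y = (36.522·-933.956252 − 1613.505049·67.686) / -4488.301752 = 31.932268
|P − Q| = √((7.044460 − -38.335)² + (31.932268 − -24.170)²) = 72.157881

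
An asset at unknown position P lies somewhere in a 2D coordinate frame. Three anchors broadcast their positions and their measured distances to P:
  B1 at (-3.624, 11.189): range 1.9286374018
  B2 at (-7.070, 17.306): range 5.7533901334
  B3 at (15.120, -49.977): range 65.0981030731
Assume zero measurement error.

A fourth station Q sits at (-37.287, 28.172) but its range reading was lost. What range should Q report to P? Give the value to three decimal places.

eq1: (x + 3.624)² + (y − 11.189)² = 1.9286374018²
eq2: (x + 7.070)² + (y − 17.306)² = 5.7533901334²
eq3: (x − 15.120)² + (y + 49.977)² = 65.0981030731²
eq1−eq2, eq1−eq3 (x²,y² cancel):
  -6.892·x + 12.234·y = 181.773583
  37.488·x − 122.332·y = -1646.055549
det = -6.892·-122.332 − 12.234·37.488 = 384.483952
x = (181.773583·-122.332 − 12.234·-1646.055549) / 384.483952 = -5.458960
y = (-6.892·-1646.055549 − 181.773583·37.488) / 384.483952 = 11.782772
|P − Q| = √((-5.458960 − -37.287)² + (11.782772 − 28.172)²) = 35.799874

35.800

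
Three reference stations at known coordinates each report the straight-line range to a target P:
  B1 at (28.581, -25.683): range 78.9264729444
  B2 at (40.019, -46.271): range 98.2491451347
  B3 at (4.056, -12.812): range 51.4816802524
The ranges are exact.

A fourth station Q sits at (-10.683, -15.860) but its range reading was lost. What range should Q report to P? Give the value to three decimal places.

39.139

eq1: (x − 28.581)² + (y + 25.683)² = 78.9264729444²
eq2: (x − 40.019)² + (y + 46.271)² = 98.2491451347²
eq3: (x − 4.056)² + (y + 12.812)² = 51.4816802524²
eq1−eq2, eq1−eq3 (x²,y² cancel):
  22.876·x − 41.176·y = -1157.470636
  -49.050·x + 25.742·y = 2283.133160
det = 22.876·25.742 − -41.176·-49.050 = -1430.808808
x = (-1157.470636·25.742 − -41.176·2283.133160) / -1430.808808 = -44.879988
y = (22.876·2283.133160 − -1157.470636·-49.050) / -1430.808808 = 3.176511
|P − Q| = √((-44.879988 − -10.683)² + (3.176511 − -15.860)²) = 39.138507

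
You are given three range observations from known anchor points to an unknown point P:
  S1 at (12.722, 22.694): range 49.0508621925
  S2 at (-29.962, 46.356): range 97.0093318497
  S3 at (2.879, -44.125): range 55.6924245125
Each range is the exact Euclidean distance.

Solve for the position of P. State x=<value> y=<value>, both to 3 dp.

eq1: (x − 12.722)² + (y − 22.694)² = 49.0508621925²
eq2: (x + 29.962)² + (y − 46.356)² = 97.0093318497²
eq3: (x − 2.879)² + (y + 44.125)² = 55.6924245125²
eq1−eq3, eq1−eq2 (x²,y² cancel):
  -19.686·x − 133.638·y = 582.778280
  -85.368·x + 47.324·y = -4635.090124
det = -19.686·47.324 − -133.638·-85.368 = -12340.029048
x = (582.778280·47.324 − -133.638·-4635.090124) / -12340.029048 = 47.961376
y = (-19.686·-4635.090124 − 582.778280·-85.368) / -12340.029048 = -11.425986

x=47.961 y=-11.426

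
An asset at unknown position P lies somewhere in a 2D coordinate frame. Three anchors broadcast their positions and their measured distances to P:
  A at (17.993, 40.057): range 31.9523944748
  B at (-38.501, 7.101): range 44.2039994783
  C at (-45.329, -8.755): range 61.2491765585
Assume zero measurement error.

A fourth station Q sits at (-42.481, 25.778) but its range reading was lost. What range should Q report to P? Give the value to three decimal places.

eq1: (x − 17.993)² + (y − 40.057)² = 31.9523944748²
eq2: (x + 38.501)² + (y − 7.101)² = 44.2039994783²
eq3: (x + 45.329)² + (y + 8.755)² = 61.2491765585²
eq3−eq1, eq3−eq2 (x²,y² cancel):
  126.644·x + 97.624·y = 2527.449148
  13.656·x + 31.712·y = 1198.850995
det = 126.644·31.712 − 97.624·13.656 = 2682.981184
x = (2527.449148·31.712 − 97.624·1198.850995) / 2682.981184 = -13.748200
y = (126.644·1198.850995 − 2527.449148·13.656) / 2682.981184 = 43.724660
|P − Q| = √((-13.748200 − -42.481)² + (43.724660 − 25.778)²) = 33.877078

33.877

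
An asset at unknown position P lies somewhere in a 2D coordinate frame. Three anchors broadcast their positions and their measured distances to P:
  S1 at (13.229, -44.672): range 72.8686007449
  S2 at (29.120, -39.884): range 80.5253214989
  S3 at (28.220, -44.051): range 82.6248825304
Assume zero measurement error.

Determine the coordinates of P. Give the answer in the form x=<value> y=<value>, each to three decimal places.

eq1: (x − 13.229)² + (y + 44.672)² = 72.8686007449²
eq2: (x − 29.120)² + (y + 39.884)² = 80.5253214989²
eq3: (x − 28.220)² + (y + 44.051)² = 82.6248825304²
eq2−eq1, eq2−eq3 (x²,y² cancel):
  -31.782·x − 9.576·y = 906.380597
  -1.800·x − 8.334·y = -44.392666
det = -31.782·-8.334 − -9.576·-1.800 = 247.634388
x = (906.380597·-8.334 − -9.576·-44.392666) / 247.634388 = -32.220404
y = (-31.782·-44.392666 − 906.380597·-1.800) / 247.634388 = 12.285744

x=-32.220 y=12.286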